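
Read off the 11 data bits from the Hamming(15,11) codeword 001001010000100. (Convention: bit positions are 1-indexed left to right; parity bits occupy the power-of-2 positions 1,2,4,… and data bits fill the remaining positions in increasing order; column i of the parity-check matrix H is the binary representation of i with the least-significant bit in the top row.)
Parity bits occupy power-of-2 positions; data bits are at positions {3,5,6,7,9,10,11,12,13,14,15} (1-indexed).
Extract: c[3]=1 c[5]=0 c[6]=1 c[7]=0 c[9]=0 c[10]=0 c[11]=0 c[12]=0 c[13]=1 c[14]=0 c[15]=0
Data = 10100000100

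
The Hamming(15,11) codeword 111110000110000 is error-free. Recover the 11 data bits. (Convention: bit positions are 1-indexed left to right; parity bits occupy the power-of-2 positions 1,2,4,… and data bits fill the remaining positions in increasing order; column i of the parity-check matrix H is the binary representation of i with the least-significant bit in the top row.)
Parity bits occupy power-of-2 positions; data bits are at positions {3,5,6,7,9,10,11,12,13,14,15} (1-indexed).
Extract: c[3]=1 c[5]=1 c[6]=0 c[7]=0 c[9]=0 c[10]=1 c[11]=1 c[12]=0 c[13]=0 c[14]=0 c[15]=0
Data = 11000110000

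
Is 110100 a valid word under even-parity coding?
Sum of all bits: 1+1+0+1+0+0 = 3; 3 mod 2 = 1. Result is 1 → parity error detected.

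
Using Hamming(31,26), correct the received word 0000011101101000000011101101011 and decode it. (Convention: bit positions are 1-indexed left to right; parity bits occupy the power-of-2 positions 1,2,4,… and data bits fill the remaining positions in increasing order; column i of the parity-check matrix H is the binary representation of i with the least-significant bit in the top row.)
Syndrome s = H · r^T (mod 2), r = 0000011101101000000011101101011:
  s[0] = (1010101010101010101010101010101)·(0000011101101000000011101101011) mod 2 = 0+0+0+0+0+0+1+0+0+0+1+0+1+0+0+0+0+0+0+0+1+0+1+0+1+0+0+0+0+0+1 mod 2 = 1
  s[1] = (0110011001100110011001100110011)·(0000011101101000000011101101011) mod 2 = 0+0+0+0+0+1+1+0+0+1+1+0+0+0+0+0+0+0+0+0+0+1+1+0+0+1+0+0+0+1+1 mod 2 = 1
  s[2] = (0001111000011110000111100001111)·(0000011101101000000011101101011) mod 2 = 0+0+0+0+0+1+1+0+0+0+0+0+1+0+0+0+0+0+0+0+1+1+1+0+0+0+0+1+0+1+1 mod 2 = 1
  s[3] = (0000000111111110000000011111111)·(0000011101101000000011101101011) mod 2 = 0+0+0+0+0+0+0+1+0+1+1+0+1+0+0+0+0+0+0+0+0+0+0+0+1+1+0+1+0+1+1 mod 2 = 1
  s[4] = (0000000000000001111111111111111)·(0000011101101000000011101101011) mod 2 = 0+0+0+0+0+0+0+0+0+0+0+0+0+0+0+0+0+0+0+0+1+1+1+0+1+1+0+1+0+1+1 mod 2 = 0
Syndrome = 11110
Column 15 of H equals this syndrome → error at bit 15 (1-indexed).
Flip bit 15: 0000011101101000000011101101011 → 0000011101101010000011101101011
Extract data bits at positions {3,5,6,7,9,10,11,12,13,14,15,17,18,19,20,21,22,23,24,25,26,27,28,29,30,31}: 00110110101000011101101011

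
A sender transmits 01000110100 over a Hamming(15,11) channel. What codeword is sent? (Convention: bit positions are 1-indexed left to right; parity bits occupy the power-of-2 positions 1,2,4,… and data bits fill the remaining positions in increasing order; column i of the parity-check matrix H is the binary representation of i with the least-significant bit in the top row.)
Codeword c = d · G (mod 2), d = 01000110100:
  c[0] = d·G[:,0] = (01000110100)·(11011010101) mod 2 = 0+1+0+0+0+0+1+0+1+0+0 mod 2 = 1
  c[1] = d·G[:,1] = (01000110100)·(10110110011) mod 2 = 0+0+0+0+0+1+1+0+0+0+0 mod 2 = 0
  c[2] = d·G[:,2] = (01000110100)·(10000000000) mod 2 = 0+0+0+0+0+0+0+0+0+0+0 mod 2 = 0
  c[3] = d·G[:,3] = (01000110100)·(01110001111) mod 2 = 0+1+0+0+0+0+0+0+1+0+0 mod 2 = 0
  c[4] = d·G[:,4] = (01000110100)·(01000000000) mod 2 = 0+1+0+0+0+0+0+0+0+0+0 mod 2 = 1
  c[5] = d·G[:,5] = (01000110100)·(00100000000) mod 2 = 0+0+0+0+0+0+0+0+0+0+0 mod 2 = 0
  c[6] = d·G[:,6] = (01000110100)·(00010000000) mod 2 = 0+0+0+0+0+0+0+0+0+0+0 mod 2 = 0
  c[7] = d·G[:,7] = (01000110100)·(00001111111) mod 2 = 0+0+0+0+0+1+1+0+1+0+0 mod 2 = 1
  c[8] = d·G[:,8] = (01000110100)·(00001000000) mod 2 = 0+0+0+0+0+0+0+0+0+0+0 mod 2 = 0
  c[9] = d·G[:,9] = (01000110100)·(00000100000) mod 2 = 0+0+0+0+0+1+0+0+0+0+0 mod 2 = 1
  c[10] = d·G[:,10] = (01000110100)·(00000010000) mod 2 = 0+0+0+0+0+0+1+0+0+0+0 mod 2 = 1
  c[11] = d·G[:,11] = (01000110100)·(00000001000) mod 2 = 0+0+0+0+0+0+0+0+0+0+0 mod 2 = 0
  c[12] = d·G[:,12] = (01000110100)·(00000000100) mod 2 = 0+0+0+0+0+0+0+0+1+0+0 mod 2 = 1
  c[13] = d·G[:,13] = (01000110100)·(00000000010) mod 2 = 0+0+0+0+0+0+0+0+0+0+0 mod 2 = 0
  c[14] = d·G[:,14] = (01000110100)·(00000000001) mod 2 = 0+0+0+0+0+0+0+0+0+0+0 mod 2 = 0
Codeword = 100010010110100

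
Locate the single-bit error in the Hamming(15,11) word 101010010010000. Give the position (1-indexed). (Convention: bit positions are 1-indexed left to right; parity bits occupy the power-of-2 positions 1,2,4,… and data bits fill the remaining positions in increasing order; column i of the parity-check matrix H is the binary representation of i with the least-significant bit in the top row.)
Syndrome s = H · r^T (mod 2), r = 101010010010000:
  s[0] = (101010101010101)·(101010010010000) mod 2 = 1+0+1+0+1+0+0+0+0+0+1+0+0+0+0 mod 2 = 0
  s[1] = (011001100110011)·(101010010010000) mod 2 = 0+0+1+0+0+0+0+0+0+0+1+0+0+0+0 mod 2 = 0
  s[2] = (000111100001111)·(101010010010000) mod 2 = 0+0+0+0+1+0+0+0+0+0+0+0+0+0+0 mod 2 = 1
  s[3] = (000000011111111)·(101010010010000) mod 2 = 0+0+0+0+0+0+0+1+0+0+1+0+0+0+0 mod 2 = 0
Syndrome = 0010
Column i of H is the binary representation of i, so the syndrome is the binary index of the flipped bit.
Read s = 0010 with s[0] as LSB: 0·2^0 + 0·2^1 + 1·2^2 + 0·2^3 = 4.
Error is at bit position 4.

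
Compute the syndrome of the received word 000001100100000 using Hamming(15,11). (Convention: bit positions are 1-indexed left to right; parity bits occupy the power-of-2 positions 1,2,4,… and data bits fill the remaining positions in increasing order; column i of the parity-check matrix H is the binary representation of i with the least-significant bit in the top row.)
Syndrome s = H · r^T (mod 2), r = 000001100100000:
  s[0] = (101010101010101)·(000001100100000) mod 2 = 0+0+0+0+0+0+1+0+0+0+0+0+0+0+0 mod 2 = 1
  s[1] = (011001100110011)·(000001100100000) mod 2 = 0+0+0+0+0+1+1+0+0+1+0+0+0+0+0 mod 2 = 1
  s[2] = (000111100001111)·(000001100100000) mod 2 = 0+0+0+0+0+1+1+0+0+0+0+0+0+0+0 mod 2 = 0
  s[3] = (000000011111111)·(000001100100000) mod 2 = 0+0+0+0+0+0+0+0+0+1+0+0+0+0+0 mod 2 = 1
Syndrome = 1101
Non-zero syndrome: error at position 11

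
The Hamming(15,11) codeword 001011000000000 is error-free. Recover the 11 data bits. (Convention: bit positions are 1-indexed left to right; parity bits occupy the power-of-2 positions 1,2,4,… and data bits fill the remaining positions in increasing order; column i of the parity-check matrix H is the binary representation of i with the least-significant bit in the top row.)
Parity bits occupy power-of-2 positions; data bits are at positions {3,5,6,7,9,10,11,12,13,14,15} (1-indexed).
Extract: c[3]=1 c[5]=1 c[6]=1 c[7]=0 c[9]=0 c[10]=0 c[11]=0 c[12]=0 c[13]=0 c[14]=0 c[15]=0
Data = 11100000000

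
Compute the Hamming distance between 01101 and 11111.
XOR = 10010, count of 1s = 2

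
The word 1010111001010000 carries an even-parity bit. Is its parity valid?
Sum of all bits: 1+0+1+0+1+1+1+0+0+1+0+1+0+0+0+0 = 7; 7 mod 2 = 1. Result is 1 → parity error detected.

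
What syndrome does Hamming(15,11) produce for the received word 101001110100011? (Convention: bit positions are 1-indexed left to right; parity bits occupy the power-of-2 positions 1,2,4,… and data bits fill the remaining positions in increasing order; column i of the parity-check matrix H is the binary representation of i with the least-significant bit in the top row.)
Syndrome s = H · r^T (mod 2), r = 101001110100011:
  s[0] = (101010101010101)·(101001110100011) mod 2 = 1+0+1+0+0+0+1+0+0+0+0+0+0+0+1 mod 2 = 0
  s[1] = (011001100110011)·(101001110100011) mod 2 = 0+0+1+0+0+1+1+0+0+1+0+0+0+1+1 mod 2 = 0
  s[2] = (000111100001111)·(101001110100011) mod 2 = 0+0+0+0+0+1+1+0+0+0+0+0+0+1+1 mod 2 = 0
  s[3] = (000000011111111)·(101001110100011) mod 2 = 0+0+0+0+0+0+0+1+0+1+0+0+0+1+1 mod 2 = 0
Syndrome = 0000
s = 0: no error detected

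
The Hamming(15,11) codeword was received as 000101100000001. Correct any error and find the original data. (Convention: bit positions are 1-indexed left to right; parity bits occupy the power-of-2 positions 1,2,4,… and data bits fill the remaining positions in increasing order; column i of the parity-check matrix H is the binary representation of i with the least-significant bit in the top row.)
Syndrome s = H · r^T (mod 2), r = 000101100000001:
  s[0] = (101010101010101)·(000101100000001) mod 2 = 0+0+0+0+0+0+1+0+0+0+0+0+0+0+1 mod 2 = 0
  s[1] = (011001100110011)·(000101100000001) mod 2 = 0+0+0+0+0+1+1+0+0+0+0+0+0+0+1 mod 2 = 1
  s[2] = (000111100001111)·(000101100000001) mod 2 = 0+0+0+1+0+1+1+0+0+0+0+0+0+0+1 mod 2 = 0
  s[3] = (000000011111111)·(000101100000001) mod 2 = 0+0+0+0+0+0+0+0+0+0+0+0+0+0+1 mod 2 = 1
Syndrome = 0101
Column 10 of H equals this syndrome → error at bit 10 (1-indexed).
Flip bit 10: 000101100000001 → 000101100100001
Extract data bits at positions {3,5,6,7,9,10,11,12,13,14,15}: 00110100001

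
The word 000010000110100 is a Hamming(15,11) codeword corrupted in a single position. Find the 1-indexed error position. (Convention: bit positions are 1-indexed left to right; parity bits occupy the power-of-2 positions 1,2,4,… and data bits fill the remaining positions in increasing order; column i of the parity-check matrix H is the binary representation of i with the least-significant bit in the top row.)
Syndrome s = H · r^T (mod 2), r = 000010000110100:
  s[0] = (101010101010101)·(000010000110100) mod 2 = 0+0+0+0+1+0+0+0+0+0+1+0+1+0+0 mod 2 = 1
  s[1] = (011001100110011)·(000010000110100) mod 2 = 0+0+0+0+0+0+0+0+0+1+1+0+0+0+0 mod 2 = 0
  s[2] = (000111100001111)·(000010000110100) mod 2 = 0+0+0+0+1+0+0+0+0+0+0+0+1+0+0 mod 2 = 0
  s[3] = (000000011111111)·(000010000110100) mod 2 = 0+0+0+0+0+0+0+0+0+1+1+0+1+0+0 mod 2 = 1
Syndrome = 1001
Column i of H is the binary representation of i, so the syndrome is the binary index of the flipped bit.
Read s = 1001 with s[0] as LSB: 1·2^0 + 0·2^1 + 0·2^2 + 1·2^3 = 9.
Error is at bit position 9.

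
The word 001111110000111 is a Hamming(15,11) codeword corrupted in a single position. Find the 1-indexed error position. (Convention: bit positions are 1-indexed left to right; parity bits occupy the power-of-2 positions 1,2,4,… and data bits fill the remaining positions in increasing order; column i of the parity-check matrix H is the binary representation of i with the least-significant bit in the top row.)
Syndrome s = H · r^T (mod 2), r = 001111110000111:
  s[0] = (101010101010101)·(001111110000111) mod 2 = 0+0+1+0+1+0+1+0+0+0+0+0+1+0+1 mod 2 = 1
  s[1] = (011001100110011)·(001111110000111) mod 2 = 0+0+1+0+0+1+1+0+0+0+0+0+0+1+1 mod 2 = 1
  s[2] = (000111100001111)·(001111110000111) mod 2 = 0+0+0+1+1+1+1+0+0+0+0+0+1+1+1 mod 2 = 1
  s[3] = (000000011111111)·(001111110000111) mod 2 = 0+0+0+0+0+0+0+1+0+0+0+0+1+1+1 mod 2 = 0
Syndrome = 1110
Column i of H is the binary representation of i, so the syndrome is the binary index of the flipped bit.
Read s = 1110 with s[0] as LSB: 1·2^0 + 1·2^1 + 1·2^2 + 0·2^3 = 7.
Error is at bit position 7.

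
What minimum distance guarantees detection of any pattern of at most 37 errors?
Detecting e errors requires d_min ≥ e + 1 = 37 + 1 = 38.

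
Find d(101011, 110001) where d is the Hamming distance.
XOR = 011010, count of 1s = 3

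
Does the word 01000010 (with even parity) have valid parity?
Sum of all bits: 0+1+0+0+0+0+1+0 = 2; 2 mod 2 = 0. Result is 0 → valid parity.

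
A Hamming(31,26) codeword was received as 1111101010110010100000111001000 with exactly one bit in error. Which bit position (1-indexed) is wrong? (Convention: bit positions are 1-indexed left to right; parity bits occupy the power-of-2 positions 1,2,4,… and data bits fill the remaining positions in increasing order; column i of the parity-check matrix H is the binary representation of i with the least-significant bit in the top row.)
Syndrome s = H · r^T (mod 2), r = 1111101010110010100000111001000:
  s[0] = (1010101010101010101010101010101)·(1111101010110010100000111001000) mod 2 = 1+0+1+0+1+0+1+0+1+0+1+0+0+0+1+0+1+0+0+0+0+0+1+0+1+0+0+0+0+0+0 mod 2 = 0
  s[1] = (0110011001100110011001100110011)·(1111101010110010100000111001000) mod 2 = 0+1+1+0+0+0+1+0+0+0+1+0+0+0+1+0+0+0+0+0+0+0+1+0+0+0+0+0+0+0+0 mod 2 = 0
  s[2] = (0001111000011110000111100001111)·(1111101010110010100000111001000) mod 2 = 0+0+0+1+1+0+1+0+0+0+0+1+0+0+1+0+0+0+0+0+0+0+1+0+0+0+0+1+0+0+0 mod 2 = 1
  s[3] = (0000000111111110000000011111111)·(1111101010110010100000111001000) mod 2 = 0+0+0+0+0+0+0+0+1+0+1+1+0+0+1+0+0+0+0+0+0+0+0+1+1+0+0+1+0+0+0 mod 2 = 1
  s[4] = (0000000000000001111111111111111)·(1111101010110010100000111001000) mod 2 = 0+0+0+0+0+0+0+0+0+0+0+0+0+0+0+0+1+0+0+0+0+0+1+1+1+0+0+1+0+0+0 mod 2 = 1
Syndrome = 00111
Column i of H is the binary representation of i, so the syndrome is the binary index of the flipped bit.
Read s = 00111 with s[0] as LSB: 0·2^0 + 0·2^1 + 1·2^2 + 1·2^3 + 1·2^4 = 28.
Error is at bit position 28.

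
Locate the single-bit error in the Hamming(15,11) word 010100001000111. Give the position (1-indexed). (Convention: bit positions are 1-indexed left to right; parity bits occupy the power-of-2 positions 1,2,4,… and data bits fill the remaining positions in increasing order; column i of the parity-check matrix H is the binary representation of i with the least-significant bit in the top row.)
Syndrome s = H · r^T (mod 2), r = 010100001000111:
  s[0] = (101010101010101)·(010100001000111) mod 2 = 0+0+0+0+0+0+0+0+1+0+0+0+1+0+1 mod 2 = 1
  s[1] = (011001100110011)·(010100001000111) mod 2 = 0+1+0+0+0+0+0+0+0+0+0+0+0+1+1 mod 2 = 1
  s[2] = (000111100001111)·(010100001000111) mod 2 = 0+0+0+1+0+0+0+0+0+0+0+0+1+1+1 mod 2 = 0
  s[3] = (000000011111111)·(010100001000111) mod 2 = 0+0+0+0+0+0+0+0+1+0+0+0+1+1+1 mod 2 = 0
Syndrome = 1100
Column i of H is the binary representation of i, so the syndrome is the binary index of the flipped bit.
Read s = 1100 with s[0] as LSB: 1·2^0 + 1·2^1 + 0·2^2 + 0·2^3 = 3.
Error is at bit position 3.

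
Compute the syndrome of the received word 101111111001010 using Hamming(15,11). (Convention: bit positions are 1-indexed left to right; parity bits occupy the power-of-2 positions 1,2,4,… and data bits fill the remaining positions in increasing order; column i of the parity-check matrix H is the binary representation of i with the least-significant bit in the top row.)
Syndrome s = H · r^T (mod 2), r = 101111111001010:
  s[0] = (101010101010101)·(101111111001010) mod 2 = 1+0+1+0+1+0+1+0+1+0+0+0+0+0+0 mod 2 = 1
  s[1] = (011001100110011)·(101111111001010) mod 2 = 0+0+1+0+0+1+1+0+0+0+0+0+0+1+0 mod 2 = 0
  s[2] = (000111100001111)·(101111111001010) mod 2 = 0+0+0+1+1+1+1+0+0+0+0+1+0+1+0 mod 2 = 0
  s[3] = (000000011111111)·(101111111001010) mod 2 = 0+0+0+0+0+0+0+1+1+0+0+1+0+1+0 mod 2 = 0
Syndrome = 1000
Non-zero syndrome: error at position 1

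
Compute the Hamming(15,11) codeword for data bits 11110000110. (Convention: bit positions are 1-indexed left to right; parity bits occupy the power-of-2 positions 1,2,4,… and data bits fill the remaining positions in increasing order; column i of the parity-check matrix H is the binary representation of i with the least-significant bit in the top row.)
Codeword c = d · G (mod 2), d = 11110000110:
  c[0] = d·G[:,0] = (11110000110)·(11011010101) mod 2 = 1+1+0+1+0+0+0+0+1+0+0 mod 2 = 0
  c[1] = d·G[:,1] = (11110000110)·(10110110011) mod 2 = 1+0+1+1+0+0+0+0+0+1+0 mod 2 = 0
  c[2] = d·G[:,2] = (11110000110)·(10000000000) mod 2 = 1+0+0+0+0+0+0+0+0+0+0 mod 2 = 1
  c[3] = d·G[:,3] = (11110000110)·(01110001111) mod 2 = 0+1+1+1+0+0+0+0+1+1+0 mod 2 = 1
  c[4] = d·G[:,4] = (11110000110)·(01000000000) mod 2 = 0+1+0+0+0+0+0+0+0+0+0 mod 2 = 1
  c[5] = d·G[:,5] = (11110000110)·(00100000000) mod 2 = 0+0+1+0+0+0+0+0+0+0+0 mod 2 = 1
  c[6] = d·G[:,6] = (11110000110)·(00010000000) mod 2 = 0+0+0+1+0+0+0+0+0+0+0 mod 2 = 1
  c[7] = d·G[:,7] = (11110000110)·(00001111111) mod 2 = 0+0+0+0+0+0+0+0+1+1+0 mod 2 = 0
  c[8] = d·G[:,8] = (11110000110)·(00001000000) mod 2 = 0+0+0+0+0+0+0+0+0+0+0 mod 2 = 0
  c[9] = d·G[:,9] = (11110000110)·(00000100000) mod 2 = 0+0+0+0+0+0+0+0+0+0+0 mod 2 = 0
  c[10] = d·G[:,10] = (11110000110)·(00000010000) mod 2 = 0+0+0+0+0+0+0+0+0+0+0 mod 2 = 0
  c[11] = d·G[:,11] = (11110000110)·(00000001000) mod 2 = 0+0+0+0+0+0+0+0+0+0+0 mod 2 = 0
  c[12] = d·G[:,12] = (11110000110)·(00000000100) mod 2 = 0+0+0+0+0+0+0+0+1+0+0 mod 2 = 1
  c[13] = d·G[:,13] = (11110000110)·(00000000010) mod 2 = 0+0+0+0+0+0+0+0+0+1+0 mod 2 = 1
  c[14] = d·G[:,14] = (11110000110)·(00000000001) mod 2 = 0+0+0+0+0+0+0+0+0+0+0 mod 2 = 0
Codeword = 001111100000110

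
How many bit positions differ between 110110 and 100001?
XOR = 010111, count of 1s = 4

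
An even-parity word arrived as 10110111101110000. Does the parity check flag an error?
Sum of received bits: 1+0+1+1+0+1+1+1+1+0+1+1+1+0+0+0+0 = 10; 10 mod 2 = 0. Result is 0 → no error detected.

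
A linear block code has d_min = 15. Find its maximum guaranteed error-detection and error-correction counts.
(a) Detection requires d_min ≥ e+1, so e ≤ d_min − 1 = 14.
(b) Correction requires d_min ≥ 2t+1, so t ≤ ⌊(d_min − 1)/2⌋ = ⌊14/2⌋ = 7.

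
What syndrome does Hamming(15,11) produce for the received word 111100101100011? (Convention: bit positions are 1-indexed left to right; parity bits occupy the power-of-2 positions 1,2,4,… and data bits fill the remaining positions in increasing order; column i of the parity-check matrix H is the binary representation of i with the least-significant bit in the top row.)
Syndrome s = H · r^T (mod 2), r = 111100101100011:
  s[0] = (101010101010101)·(111100101100011) mod 2 = 1+0+1+0+0+0+1+0+1+0+0+0+0+0+1 mod 2 = 1
  s[1] = (011001100110011)·(111100101100011) mod 2 = 0+1+1+0+0+0+1+0+0+1+0+0+0+1+1 mod 2 = 0
  s[2] = (000111100001111)·(111100101100011) mod 2 = 0+0+0+1+0+0+1+0+0+0+0+0+0+1+1 mod 2 = 0
  s[3] = (000000011111111)·(111100101100011) mod 2 = 0+0+0+0+0+0+0+0+1+1+0+0+0+1+1 mod 2 = 0
Syndrome = 1000
Non-zero syndrome: error at position 1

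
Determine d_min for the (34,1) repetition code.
d_min = 34 (the only two codewords are 0…0 and 1…1, differing in all 34 positions).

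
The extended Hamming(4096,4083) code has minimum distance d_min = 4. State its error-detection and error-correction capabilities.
Detection only: up to d_min − 1 = 3 errors.
Correction: up to ⌊(d_min − 1)/2⌋ = ⌊3/2⌋ = 1 errors.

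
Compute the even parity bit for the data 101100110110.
Sum of data bits: 1+0+1+1+0+0+1+1+0+1+1+0 = 7.
7 mod 2 = 1, so parity bit = 1.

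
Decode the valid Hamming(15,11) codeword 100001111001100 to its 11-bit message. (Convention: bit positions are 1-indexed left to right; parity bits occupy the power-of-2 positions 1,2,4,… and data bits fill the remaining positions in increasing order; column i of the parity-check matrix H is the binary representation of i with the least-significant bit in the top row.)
Parity bits occupy power-of-2 positions; data bits are at positions {3,5,6,7,9,10,11,12,13,14,15} (1-indexed).
Extract: c[3]=0 c[5]=0 c[6]=1 c[7]=1 c[9]=1 c[10]=0 c[11]=0 c[12]=1 c[13]=1 c[14]=0 c[15]=0
Data = 00111001100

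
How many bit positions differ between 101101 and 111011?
XOR = 010110, count of 1s = 3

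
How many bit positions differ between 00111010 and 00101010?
XOR = 00010000, count of 1s = 1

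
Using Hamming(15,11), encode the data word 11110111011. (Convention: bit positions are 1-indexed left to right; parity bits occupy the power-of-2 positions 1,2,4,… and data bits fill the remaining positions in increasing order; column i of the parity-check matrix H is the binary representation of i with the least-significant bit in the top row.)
Codeword c = d · G (mod 2), d = 11110111011:
  c[0] = d·G[:,0] = (11110111011)·(11011010101) mod 2 = 1+1+0+1+0+0+1+0+0+0+1 mod 2 = 1
  c[1] = d·G[:,1] = (11110111011)·(10110110011) mod 2 = 1+0+1+1+0+1+1+0+0+1+1 mod 2 = 1
  c[2] = d·G[:,2] = (11110111011)·(10000000000) mod 2 = 1+0+0+0+0+0+0+0+0+0+0 mod 2 = 1
  c[3] = d·G[:,3] = (11110111011)·(01110001111) mod 2 = 0+1+1+1+0+0+0+1+0+1+1 mod 2 = 0
  c[4] = d·G[:,4] = (11110111011)·(01000000000) mod 2 = 0+1+0+0+0+0+0+0+0+0+0 mod 2 = 1
  c[5] = d·G[:,5] = (11110111011)·(00100000000) mod 2 = 0+0+1+0+0+0+0+0+0+0+0 mod 2 = 1
  c[6] = d·G[:,6] = (11110111011)·(00010000000) mod 2 = 0+0+0+1+0+0+0+0+0+0+0 mod 2 = 1
  c[7] = d·G[:,7] = (11110111011)·(00001111111) mod 2 = 0+0+0+0+0+1+1+1+0+1+1 mod 2 = 1
  c[8] = d·G[:,8] = (11110111011)·(00001000000) mod 2 = 0+0+0+0+0+0+0+0+0+0+0 mod 2 = 0
  c[9] = d·G[:,9] = (11110111011)·(00000100000) mod 2 = 0+0+0+0+0+1+0+0+0+0+0 mod 2 = 1
  c[10] = d·G[:,10] = (11110111011)·(00000010000) mod 2 = 0+0+0+0+0+0+1+0+0+0+0 mod 2 = 1
  c[11] = d·G[:,11] = (11110111011)·(00000001000) mod 2 = 0+0+0+0+0+0+0+1+0+0+0 mod 2 = 1
  c[12] = d·G[:,12] = (11110111011)·(00000000100) mod 2 = 0+0+0+0+0+0+0+0+0+0+0 mod 2 = 0
  c[13] = d·G[:,13] = (11110111011)·(00000000010) mod 2 = 0+0+0+0+0+0+0+0+0+1+0 mod 2 = 1
  c[14] = d·G[:,14] = (11110111011)·(00000000001) mod 2 = 0+0+0+0+0+0+0+0+0+0+1 mod 2 = 1
Codeword = 111011110111011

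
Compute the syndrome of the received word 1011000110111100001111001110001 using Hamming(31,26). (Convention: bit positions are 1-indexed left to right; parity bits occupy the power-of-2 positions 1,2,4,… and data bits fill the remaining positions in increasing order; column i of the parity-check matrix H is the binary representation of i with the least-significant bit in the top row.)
Syndrome s = H · r^T (mod 2), r = 1011000110111100001111001110001:
  s[0] = (1010101010101010101010101010101)·(1011000110111100001111001110001) mod 2 = 1+0+1+0+0+0+0+0+1+0+1+0+1+0+0+0+0+0+1+0+1+0+0+0+1+0+1+0+0+0+1 mod 2 = 0
  s[1] = (0110011001100110011001100110011)·(1011000110111100001111001110001) mod 2 = 0+0+1+0+0+0+0+0+0+0+1+0+0+1+0+0+0+0+1+0+0+1+0+0+0+1+1+0+0+0+1 mod 2 = 0
  s[2] = (0001111000011110000111100001111)·(1011000110111100001111001110001) mod 2 = 0+0+0+1+0+0+0+0+0+0+0+1+1+1+0+0+0+0+0+1+1+1+0+0+0+0+0+0+0+0+1 mod 2 = 0
  s[3] = (0000000111111110000000011111111)·(1011000110111100001111001110001) mod 2 = 0+0+0+0+0+0+0+1+1+0+1+1+1+1+0+0+0+0+0+0+0+0+0+0+1+1+1+0+0+0+1 mod 2 = 0
  s[4] = (0000000000000001111111111111111)·(1011000110111100001111001110001) mod 2 = 0+0+0+0+0+0+0+0+0+0+0+0+0+0+0+0+0+0+1+1+1+1+0+0+1+1+1+0+0+0+1 mod 2 = 0
Syndrome = 00000
s = 0: no error detected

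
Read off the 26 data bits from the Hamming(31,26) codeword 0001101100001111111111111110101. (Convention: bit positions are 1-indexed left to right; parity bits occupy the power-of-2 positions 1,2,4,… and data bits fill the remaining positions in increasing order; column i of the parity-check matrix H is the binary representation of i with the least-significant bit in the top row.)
Parity bits occupy power-of-2 positions; data bits are at positions {3,5,6,7,9,10,11,12,13,14,15,17,18,19,20,21,22,23,24,25,26,27,28,29,30,31} (1-indexed).
Extract: c[3]=0 c[5]=1 c[6]=0 c[7]=1 c[9]=0 c[10]=0 c[11]=0 c[12]=0 c[13]=1 c[14]=1 c[15]=1 c[17]=1 c[18]=1 c[19]=1 c[20]=1 c[21]=1 c[22]=1 c[23]=1 c[24]=1 c[25]=1 c[26]=1 c[27]=1 c[28]=0 c[29]=1 c[30]=0 c[31]=1
Data = 01010000111111111111110101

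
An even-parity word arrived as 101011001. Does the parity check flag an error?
Sum of received bits: 1+0+1+0+1+1+0+0+1 = 5; 5 mod 2 = 1. Result is 1 ≠ 0 → error detected.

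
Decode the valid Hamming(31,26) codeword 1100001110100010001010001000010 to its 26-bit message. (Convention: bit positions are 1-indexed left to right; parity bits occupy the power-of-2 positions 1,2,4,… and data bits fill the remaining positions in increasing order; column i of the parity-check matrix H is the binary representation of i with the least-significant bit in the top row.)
Parity bits occupy power-of-2 positions; data bits are at positions {3,5,6,7,9,10,11,12,13,14,15,17,18,19,20,21,22,23,24,25,26,27,28,29,30,31} (1-indexed).
Extract: c[3]=0 c[5]=0 c[6]=0 c[7]=1 c[9]=1 c[10]=0 c[11]=1 c[12]=0 c[13]=0 c[14]=0 c[15]=1 c[17]=0 c[18]=0 c[19]=1 c[20]=0 c[21]=1 c[22]=0 c[23]=0 c[24]=0 c[25]=1 c[26]=0 c[27]=0 c[28]=0 c[29]=0 c[30]=1 c[31]=0
Data = 00011010001001010001000010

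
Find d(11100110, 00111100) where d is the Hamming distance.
XOR = 11011010, count of 1s = 5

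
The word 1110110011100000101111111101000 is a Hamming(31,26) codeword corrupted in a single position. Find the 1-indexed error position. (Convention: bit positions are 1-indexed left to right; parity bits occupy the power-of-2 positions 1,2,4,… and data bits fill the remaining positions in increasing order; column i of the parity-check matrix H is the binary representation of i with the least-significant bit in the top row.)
Syndrome s = H · r^T (mod 2), r = 1110110011100000101111111101000:
  s[0] = (1010101010101010101010101010101)·(1110110011100000101111111101000) mod 2 = 1+0+1+0+1+0+0+0+1+0+1+0+0+0+0+0+1+0+1+0+1+0+1+0+1+0+0+0+0+0+0 mod 2 = 0
  s[1] = (0110011001100110011001100110011)·(1110110011100000101111111101000) mod 2 = 0+1+1+0+0+1+0+0+0+1+1+0+0+0+0+0+0+0+1+0+0+1+1+0+0+1+0+0+0+0+0 mod 2 = 1
  s[2] = (0001111000011110000111100001111)·(1110110011100000101111111101000) mod 2 = 0+0+0+0+1+1+0+0+0+0+0+0+0+0+0+0+0+0+0+1+1+1+1+0+0+0+0+1+0+0+0 mod 2 = 1
  s[3] = (0000000111111110000000011111111)·(1110110011100000101111111101000) mod 2 = 0+0+0+0+0+0+0+0+1+1+1+0+0+0+0+0+0+0+0+0+0+0+0+1+1+1+0+1+0+0+0 mod 2 = 1
  s[4] = (0000000000000001111111111111111)·(1110110011100000101111111101000) mod 2 = 0+0+0+0+0+0+0+0+0+0+0+0+0+0+0+0+1+0+1+1+1+1+1+1+1+1+0+1+0+0+0 mod 2 = 0
Syndrome = 01110
Column i of H is the binary representation of i, so the syndrome is the binary index of the flipped bit.
Read s = 01110 with s[0] as LSB: 0·2^0 + 1·2^1 + 1·2^2 + 1·2^3 + 0·2^4 = 14.
Error is at bit position 14.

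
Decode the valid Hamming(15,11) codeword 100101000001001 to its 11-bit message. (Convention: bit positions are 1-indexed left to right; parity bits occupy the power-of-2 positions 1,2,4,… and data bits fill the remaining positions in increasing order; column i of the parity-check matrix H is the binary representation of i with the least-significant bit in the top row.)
Parity bits occupy power-of-2 positions; data bits are at positions {3,5,6,7,9,10,11,12,13,14,15} (1-indexed).
Extract: c[3]=0 c[5]=0 c[6]=1 c[7]=0 c[9]=0 c[10]=0 c[11]=0 c[12]=1 c[13]=0 c[14]=0 c[15]=1
Data = 00100001001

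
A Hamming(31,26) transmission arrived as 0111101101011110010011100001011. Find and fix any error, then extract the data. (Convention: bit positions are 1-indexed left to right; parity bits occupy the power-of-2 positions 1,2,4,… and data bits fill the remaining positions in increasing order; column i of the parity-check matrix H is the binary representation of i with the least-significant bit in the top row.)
Syndrome s = H · r^T (mod 2), r = 0111101101011110010011100001011:
  s[0] = (1010101010101010101010101010101)·(0111101101011110010011100001011) mod 2 = 0+0+1+0+1+0+1+0+0+0+0+0+1+0+1+0+0+0+0+0+1+0+1+0+0+0+0+0+0+0+1 mod 2 = 0
  s[1] = (0110011001100110011001100110011)·(0111101101011110010011100001011) mod 2 = 0+1+1+0+0+0+1+0+0+1+0+0+0+1+1+0+0+1+0+0+0+1+1+0+0+0+0+0+0+1+1 mod 2 = 1
  s[2] = (0001111000011110000111100001111)·(0111101101011110010011100001011) mod 2 = 0+0+0+1+1+0+1+0+0+0+0+1+1+1+1+0+0+0+0+0+1+1+1+0+0+0+0+1+0+1+1 mod 2 = 1
  s[3] = (0000000111111110000000011111111)·(0111101101011110010011100001011) mod 2 = 0+0+0+0+0+0+0+1+0+1+0+1+1+1+1+0+0+0+0+0+0+0+0+0+0+0+0+1+0+1+1 mod 2 = 1
  s[4] = (0000000000000001111111111111111)·(0111101101011110010011100001011) mod 2 = 0+0+0+0+0+0+0+0+0+0+0+0+0+0+0+0+0+1+0+0+1+1+1+0+0+0+0+1+0+1+1 mod 2 = 1
Syndrome = 01111
Column 30 of H equals this syndrome → error at bit 30 (1-indexed).
Flip bit 30: 0111101101011110010011100001011 → 0111101101011110010011100001001
Extract data bits at positions {3,5,6,7,9,10,11,12,13,14,15,17,18,19,20,21,22,23,24,25,26,27,28,29,30,31}: 11010101111010011100001001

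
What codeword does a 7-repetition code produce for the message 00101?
Repeat each bit 7× and concatenate:
0→0000000  0→0000000  1→1111111  0→0000000  1→1111111
Codeword = 00000000000000111111100000001111111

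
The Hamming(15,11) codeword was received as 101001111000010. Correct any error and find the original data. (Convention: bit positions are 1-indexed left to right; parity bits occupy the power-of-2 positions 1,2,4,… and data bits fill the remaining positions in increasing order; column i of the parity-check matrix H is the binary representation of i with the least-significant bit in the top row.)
Syndrome s = H · r^T (mod 2), r = 101001111000010:
  s[0] = (101010101010101)·(101001111000010) mod 2 = 1+0+1+0+0+0+1+0+1+0+0+0+0+0+0 mod 2 = 0
  s[1] = (011001100110011)·(101001111000010) mod 2 = 0+0+1+0+0+1+1+0+0+0+0+0+0+1+0 mod 2 = 0
  s[2] = (000111100001111)·(101001111000010) mod 2 = 0+0+0+0+0+1+1+0+0+0+0+0+0+1+0 mod 2 = 1
  s[3] = (000000011111111)·(101001111000010) mod 2 = 0+0+0+0+0+0+0+1+1+0+0+0+0+1+0 mod 2 = 1
Syndrome = 0011
Column 12 of H equals this syndrome → error at bit 12 (1-indexed).
Flip bit 12: 101001111000010 → 101001111001010
Extract data bits at positions {3,5,6,7,9,10,11,12,13,14,15}: 10111001010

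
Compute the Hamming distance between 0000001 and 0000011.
XOR = 0000010, count of 1s = 1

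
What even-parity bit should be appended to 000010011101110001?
Sum of data bits: 0+0+0+0+1+0+0+1+1+1+0+1+1+1+0+0+0+1 = 8.
8 mod 2 = 0, so parity bit = 0.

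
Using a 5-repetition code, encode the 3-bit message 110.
Repeat each bit 5× and concatenate:
1→11111  1→11111  0→00000
Codeword = 111111111100000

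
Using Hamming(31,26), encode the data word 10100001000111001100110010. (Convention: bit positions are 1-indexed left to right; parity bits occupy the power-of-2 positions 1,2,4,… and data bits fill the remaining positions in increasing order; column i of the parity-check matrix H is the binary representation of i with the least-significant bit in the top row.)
Codeword c = d · G (mod 2), d = 10100001000111001100110010:
  c[0] = d·G[:,0] = (10100001000111001100110010)·(11011010101101010101010101) mod 2 = 1+0+0+0+0+0+0+0+0+0+0+1+0+1+0+0+0+1+0+0+0+1+0+0+0+0 mod 2 = 1
  c[1] = d·G[:,1] = (10100001000111001100110010)·(10110110011011001100110011) mod 2 = 1+0+1+0+0+0+0+0+0+0+0+0+1+1+0+0+1+1+0+0+1+1+0+0+1+0 mod 2 = 1
  c[2] = d·G[:,2] = (10100001000111001100110010)·(10000000000000000000000000) mod 2 = 1+0+0+0+0+0+0+0+0+0+0+0+0+0+0+0+0+0+0+0+0+0+0+0+0+0 mod 2 = 1
  c[3] = d·G[:,3] = (10100001000111001100110010)·(01110001111000111100001111) mod 2 = 0+0+1+0+0+0+0+1+0+0+0+0+0+0+0+0+1+1+0+0+0+0+0+0+1+0 mod 2 = 1
  c[4] = d·G[:,4] = (10100001000111001100110010)·(01000000000000000000000000) mod 2 = 0+0+0+0+0+0+0+0+0+0+0+0+0+0+0+0+0+0+0+0+0+0+0+0+0+0 mod 2 = 0
  c[5] = d·G[:,5] = (10100001000111001100110010)·(00100000000000000000000000) mod 2 = 0+0+1+0+0+0+0+0+0+0+0+0+0+0+0+0+0+0+0+0+0+0+0+0+0+0 mod 2 = 1
  c[6] = d·G[:,6] = (10100001000111001100110010)·(00010000000000000000000000) mod 2 = 0+0+0+0+0+0+0+0+0+0+0+0+0+0+0+0+0+0+0+0+0+0+0+0+0+0 mod 2 = 0
  c[7] = d·G[:,7] = (10100001000111001100110010)·(00001111111000000011111111) mod 2 = 0+0+0+0+0+0+0+1+0+0+0+0+0+0+0+0+0+0+0+0+1+1+0+0+1+0 mod 2 = 0
  c[8] = d·G[:,8] = (10100001000111001100110010)·(00001000000000000000000000) mod 2 = 0+0+0+0+0+0+0+0+0+0+0+0+0+0+0+0+0+0+0+0+0+0+0+0+0+0 mod 2 = 0
  c[9] = d·G[:,9] = (10100001000111001100110010)·(00000100000000000000000000) mod 2 = 0+0+0+0+0+0+0+0+0+0+0+0+0+0+0+0+0+0+0+0+0+0+0+0+0+0 mod 2 = 0
  c[10] = d·G[:,10] = (10100001000111001100110010)·(00000010000000000000000000) mod 2 = 0+0+0+0+0+0+0+0+0+0+0+0+0+0+0+0+0+0+0+0+0+0+0+0+0+0 mod 2 = 0
  c[11] = d·G[:,11] = (10100001000111001100110010)·(00000001000000000000000000) mod 2 = 0+0+0+0+0+0+0+1+0+0+0+0+0+0+0+0+0+0+0+0+0+0+0+0+0+0 mod 2 = 1
  c[12] = d·G[:,12] = (10100001000111001100110010)·(00000000100000000000000000) mod 2 = 0+0+0+0+0+0+0+0+0+0+0+0+0+0+0+0+0+0+0+0+0+0+0+0+0+0 mod 2 = 0
  c[13] = d·G[:,13] = (10100001000111001100110010)·(00000000010000000000000000) mod 2 = 0+0+0+0+0+0+0+0+0+0+0+0+0+0+0+0+0+0+0+0+0+0+0+0+0+0 mod 2 = 0
  c[14] = d·G[:,14] = (10100001000111001100110010)·(00000000001000000000000000) mod 2 = 0+0+0+0+0+0+0+0+0+0+0+0+0+0+0+0+0+0+0+0+0+0+0+0+0+0 mod 2 = 0
  c[15] = d·G[:,15] = (10100001000111001100110010)·(00000000000111111111111111) mod 2 = 0+0+0+0+0+0+0+0+0+0+0+1+1+1+0+0+1+1+0+0+1+1+0+0+1+0 mod 2 = 0
  c[16] = d·G[:,16] = (10100001000111001100110010)·(00000000000100000000000000) mod 2 = 0+0+0+0+0+0+0+0+0+0+0+1+0+0+0+0+0+0+0+0+0+0+0+0+0+0 mod 2 = 1
  c[17] = d·G[:,17] = (10100001000111001100110010)·(00000000000010000000000000) mod 2 = 0+0+0+0+0+0+0+0+0+0+0+0+1+0+0+0+0+0+0+0+0+0+0+0+0+0 mod 2 = 1
  c[18] = d·G[:,18] = (10100001000111001100110010)·(00000000000001000000000000) mod 2 = 0+0+0+0+0+0+0+0+0+0+0+0+0+1+0+0+0+0+0+0+0+0+0+0+0+0 mod 2 = 1
  c[19] = d·G[:,19] = (10100001000111001100110010)·(00000000000000100000000000) mod 2 = 0+0+0+0+0+0+0+0+0+0+0+0+0+0+0+0+0+0+0+0+0+0+0+0+0+0 mod 2 = 0
  c[20] = d·G[:,20] = (10100001000111001100110010)·(00000000000000010000000000) mod 2 = 0+0+0+0+0+0+0+0+0+0+0+0+0+0+0+0+0+0+0+0+0+0+0+0+0+0 mod 2 = 0
  c[21] = d·G[:,21] = (10100001000111001100110010)·(00000000000000001000000000) mod 2 = 0+0+0+0+0+0+0+0+0+0+0+0+0+0+0+0+1+0+0+0+0+0+0+0+0+0 mod 2 = 1
  c[22] = d·G[:,22] = (10100001000111001100110010)·(00000000000000000100000000) mod 2 = 0+0+0+0+0+0+0+0+0+0+0+0+0+0+0+0+0+1+0+0+0+0+0+0+0+0 mod 2 = 1
  c[23] = d·G[:,23] = (10100001000111001100110010)·(00000000000000000010000000) mod 2 = 0+0+0+0+0+0+0+0+0+0+0+0+0+0+0+0+0+0+0+0+0+0+0+0+0+0 mod 2 = 0
  c[24] = d·G[:,24] = (10100001000111001100110010)·(00000000000000000001000000) mod 2 = 0+0+0+0+0+0+0+0+0+0+0+0+0+0+0+0+0+0+0+0+0+0+0+0+0+0 mod 2 = 0
  c[25] = d·G[:,25] = (10100001000111001100110010)·(00000000000000000000100000) mod 2 = 0+0+0+0+0+0+0+0+0+0+0+0+0+0+0+0+0+0+0+0+1+0+0+0+0+0 mod 2 = 1
  c[26] = d·G[:,26] = (10100001000111001100110010)·(00000000000000000000010000) mod 2 = 0+0+0+0+0+0+0+0+0+0+0+0+0+0+0+0+0+0+0+0+0+1+0+0+0+0 mod 2 = 1
  c[27] = d·G[:,27] = (10100001000111001100110010)·(00000000000000000000001000) mod 2 = 0+0+0+0+0+0+0+0+0+0+0+0+0+0+0+0+0+0+0+0+0+0+0+0+0+0 mod 2 = 0
  c[28] = d·G[:,28] = (10100001000111001100110010)·(00000000000000000000000100) mod 2 = 0+0+0+0+0+0+0+0+0+0+0+0+0+0+0+0+0+0+0+0+0+0+0+0+0+0 mod 2 = 0
  c[29] = d·G[:,29] = (10100001000111001100110010)·(00000000000000000000000010) mod 2 = 0+0+0+0+0+0+0+0+0+0+0+0+0+0+0+0+0+0+0+0+0+0+0+0+1+0 mod 2 = 1
  c[30] = d·G[:,30] = (10100001000111001100110010)·(00000000000000000000000001) mod 2 = 0+0+0+0+0+0+0+0+0+0+0+0+0+0+0+0+0+0+0+0+0+0+0+0+0+0 mod 2 = 0
Codeword = 1111010000010000111001100110010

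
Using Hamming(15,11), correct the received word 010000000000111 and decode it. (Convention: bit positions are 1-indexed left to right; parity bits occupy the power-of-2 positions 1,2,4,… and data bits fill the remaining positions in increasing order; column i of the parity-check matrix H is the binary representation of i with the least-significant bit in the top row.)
Syndrome s = H · r^T (mod 2), r = 010000000000111:
  s[0] = (101010101010101)·(010000000000111) mod 2 = 0+0+0+0+0+0+0+0+0+0+0+0+1+0+1 mod 2 = 0
  s[1] = (011001100110011)·(010000000000111) mod 2 = 0+1+0+0+0+0+0+0+0+0+0+0+0+1+1 mod 2 = 1
  s[2] = (000111100001111)·(010000000000111) mod 2 = 0+0+0+0+0+0+0+0+0+0+0+0+1+1+1 mod 2 = 1
  s[3] = (000000011111111)·(010000000000111) mod 2 = 0+0+0+0+0+0+0+0+0+0+0+0+1+1+1 mod 2 = 1
Syndrome = 0111
Column 14 of H equals this syndrome → error at bit 14 (1-indexed).
Flip bit 14: 010000000000111 → 010000000000101
Extract data bits at positions {3,5,6,7,9,10,11,12,13,14,15}: 00000000101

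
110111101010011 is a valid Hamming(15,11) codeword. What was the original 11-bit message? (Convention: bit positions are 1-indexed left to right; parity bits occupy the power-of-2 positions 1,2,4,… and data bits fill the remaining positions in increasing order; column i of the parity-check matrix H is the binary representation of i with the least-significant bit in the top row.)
Parity bits occupy power-of-2 positions; data bits are at positions {3,5,6,7,9,10,11,12,13,14,15} (1-indexed).
Extract: c[3]=0 c[5]=1 c[6]=1 c[7]=1 c[9]=1 c[10]=0 c[11]=1 c[12]=0 c[13]=0 c[14]=1 c[15]=1
Data = 01111010011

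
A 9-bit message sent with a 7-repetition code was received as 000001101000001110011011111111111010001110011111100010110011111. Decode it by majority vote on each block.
Split into 7-bit blocks and majority-vote each:
  block 1 = 0000011: 2 ones, 5 zeros → 0
  block 2 = 0100000: 1 ones, 6 zeros → 0
  block 3 = 1110011: 5 ones, 2 zeros → 1
  block 4 = 0111111: 6 ones, 1 zeros → 1
  block 5 = 1111101: 6 ones, 1 zeros → 1
  block 6 = 0001110: 3 ones, 4 zeros → 0
  block 7 = 0111111: 6 ones, 1 zeros → 1
  block 8 = 0001011: 3 ones, 4 zeros → 0
  block 9 = 0011111: 5 ones, 2 zeros → 1
Decoded = 001110101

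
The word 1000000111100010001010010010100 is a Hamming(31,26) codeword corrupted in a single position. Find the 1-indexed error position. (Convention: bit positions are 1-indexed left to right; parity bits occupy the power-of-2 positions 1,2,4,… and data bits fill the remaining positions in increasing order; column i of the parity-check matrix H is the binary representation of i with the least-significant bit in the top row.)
Syndrome s = H · r^T (mod 2), r = 1000000111100010001010010010100:
  s[0] = (1010101010101010101010101010101)·(1000000111100010001010010010100) mod 2 = 1+0+0+0+0+0+0+0+1+0+1+0+0+0+1+0+0+0+1+0+1+0+0+0+0+0+1+0+1+0+0 mod 2 = 0
  s[1] = (0110011001100110011001100110011)·(1000000111100010001010010010100) mod 2 = 0+0+0+0+0+0+0+0+0+1+1+0+0+0+1+0+0+0+1+0+0+0+0+0+0+0+1+0+0+0+0 mod 2 = 1
  s[2] = (0001111000011110000111100001111)·(1000000111100010001010010010100) mod 2 = 0+0+0+0+0+0+0+0+0+0+0+0+0+0+1+0+0+0+0+0+1+0+0+0+0+0+0+0+1+0+0 mod 2 = 1
  s[3] = (0000000111111110000000011111111)·(1000000111100010001010010010100) mod 2 = 0+0+0+0+0+0+0+1+1+1+1+0+0+0+1+0+0+0+0+0+0+0+0+1+0+0+1+0+1+0+0 mod 2 = 0
  s[4] = (0000000000000001111111111111111)·(1000000111100010001010010010100) mod 2 = 0+0+0+0+0+0+0+0+0+0+0+0+0+0+0+0+0+0+1+0+1+0+0+1+0+0+1+0+1+0+0 mod 2 = 1
Syndrome = 01101
Column i of H is the binary representation of i, so the syndrome is the binary index of the flipped bit.
Read s = 01101 with s[0] as LSB: 0·2^0 + 1·2^1 + 1·2^2 + 0·2^3 + 1·2^4 = 22.
Error is at bit position 22.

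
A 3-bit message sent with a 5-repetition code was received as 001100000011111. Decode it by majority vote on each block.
Split into 5-bit blocks and majority-vote each:
  block 1 = 00110: 2 ones, 3 zeros → 0
  block 2 = 00000: 0 ones, 5 zeros → 0
  block 3 = 11111: 5 ones, 0 zeros → 1
Decoded = 001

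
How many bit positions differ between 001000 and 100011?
XOR = 101011, count of 1s = 4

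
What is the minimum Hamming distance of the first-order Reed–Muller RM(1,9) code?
d_min = 256 (RM(1,9) has length 512 and minimum distance 2^(m−1) = 256).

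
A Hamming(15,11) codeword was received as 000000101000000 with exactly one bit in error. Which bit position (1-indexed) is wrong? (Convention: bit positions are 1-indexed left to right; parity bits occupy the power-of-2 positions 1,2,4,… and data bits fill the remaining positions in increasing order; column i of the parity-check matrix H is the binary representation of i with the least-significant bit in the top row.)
Syndrome s = H · r^T (mod 2), r = 000000101000000:
  s[0] = (101010101010101)·(000000101000000) mod 2 = 0+0+0+0+0+0+1+0+1+0+0+0+0+0+0 mod 2 = 0
  s[1] = (011001100110011)·(000000101000000) mod 2 = 0+0+0+0+0+0+1+0+0+0+0+0+0+0+0 mod 2 = 1
  s[2] = (000111100001111)·(000000101000000) mod 2 = 0+0+0+0+0+0+1+0+0+0+0+0+0+0+0 mod 2 = 1
  s[3] = (000000011111111)·(000000101000000) mod 2 = 0+0+0+0+0+0+0+0+1+0+0+0+0+0+0 mod 2 = 1
Syndrome = 0111
Column i of H is the binary representation of i, so the syndrome is the binary index of the flipped bit.
Read s = 0111 with s[0] as LSB: 0·2^0 + 1·2^1 + 1·2^2 + 1·2^3 = 14.
Error is at bit position 14.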